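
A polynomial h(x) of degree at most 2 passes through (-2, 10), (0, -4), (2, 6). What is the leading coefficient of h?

3

Write h(x) = ax^2 + bx + c. Substituting each data point gives a linear system:
  4a - 2b + c = 10
  c = -4
  4a + 2b + c = 6
Solving the system yields a = 3, b = -1, c = -4.
So h(x) = 3x^2 - x - 4.
The leading coefficient is 3.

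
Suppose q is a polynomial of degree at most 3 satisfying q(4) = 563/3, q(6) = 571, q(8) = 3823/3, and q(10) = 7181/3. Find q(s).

q(s) = 2s^3 + 4s^2 - (1/3)s - 3

Write q(s) = as^3 + bs^2 + cs + d. Substituting each data point gives a linear system:
  64a + 16b + 4c + d = 563/3
  216a + 36b + 6c + d = 571
  512a + 64b + 8c + d = 3823/3
  1000a + 100b + 10c + d = 7181/3
Solving the system yields a = 2, b = 4, c = -1/3, d = -3.
So q(s) = 2s³ + 4s² - (1/3)s - 3.
Check: q(6) = 571. ✓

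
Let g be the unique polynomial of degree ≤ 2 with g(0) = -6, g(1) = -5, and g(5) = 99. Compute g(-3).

51

Write g(s) = as^2 + bs + c. Substituting each data point gives a linear system:
  c = -6
  a + b + c = -5
  25a + 5b + c = 99
Solving the system yields a = 5, b = -4, c = -6.
So g(s) = 5s^2 - 4s - 6.
Then g(-3) = 51.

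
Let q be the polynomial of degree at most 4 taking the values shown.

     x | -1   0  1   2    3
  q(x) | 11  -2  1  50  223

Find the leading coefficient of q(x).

2

Write q(x) = ax^4 + bx^3 + cx^2 + dx + e. Substituting each data point gives a linear system:
  a - b + c - d + e = 11
  e = -2
  a + b + c + d + e = 1
  16a + 8b + 4c + 2d + e = 50
  81a + 27b + 9c + 3d + e = 223
Solving the system yields a = 2, b = 1, c = 6, d = -6, e = -2.
So q(x) = 2x^4 + x^3 + 6x^2 - 6x - 2.
The leading coefficient is 2.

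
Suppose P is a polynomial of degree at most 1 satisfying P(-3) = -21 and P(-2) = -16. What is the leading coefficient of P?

5

Write P(t) = at + b. Substituting each data point gives a linear system:
  -3a + b = -21
  -2a + b = -16
Solving the system yields a = 5, b = -6.
So P(t) = 5t - 6.
The leading coefficient is 5.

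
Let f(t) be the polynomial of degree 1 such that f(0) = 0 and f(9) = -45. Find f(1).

Using the Lagrange interpolation formula with nodes 0, 9:
  L_0(t) = (t - 9) / -9
  L_1(t) = t / 9
Then f(t) = 0·L_0(t) - 45·L_1(t).
Expanding and collecting terms gives f(t) = -5t.
Evaluating at t = 1: f(1) = -5.

-5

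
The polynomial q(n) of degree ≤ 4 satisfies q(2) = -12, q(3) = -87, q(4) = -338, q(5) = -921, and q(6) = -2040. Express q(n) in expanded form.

q(n) = -2n^4 + 2n^3 + 4n^2 - 3n - 6

Write q(n) = an^4 + bn^3 + cn^2 + dn + e. Substituting each data point gives a linear system:
  16a + 8b + 4c + 2d + e = -12
  81a + 27b + 9c + 3d + e = -87
  256a + 64b + 16c + 4d + e = -338
  625a + 125b + 25c + 5d + e = -921
  1296a + 216b + 36c + 6d + e = -2040
Solving the system yields a = -2, b = 2, c = 4, d = -3, e = -6.
So q(n) = -2n^4 + 2n^3 + 4n^2 - 3n - 6.
Check: q(2) = -12. ✓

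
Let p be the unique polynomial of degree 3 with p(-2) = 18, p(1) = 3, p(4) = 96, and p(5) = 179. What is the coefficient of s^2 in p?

3

Write p(s) = as^3 + bs^2 + cs + d. Substituting each data point gives a linear system:
  -8a + 4b - 2c + d = 18
  a + b + c + d = 3
  64a + 16b + 4c + d = 96
  125a + 25b + 5c + d = 179
Solving the system yields a = 1, b = 3, c = -5, d = 4.
So p(s) = s^3 + 3s^2 - 5s + 4.
The coefficient of s^2 is 3.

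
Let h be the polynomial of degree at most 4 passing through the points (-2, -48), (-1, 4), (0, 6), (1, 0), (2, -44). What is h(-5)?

-2004

Using the Lagrange interpolation formula with nodes -2, -1, 0, 1, 2:
  L_0(n) = (n + 1)n(n - 1)(n - 2) / 24
  L_1(n) = (n + 2)n(n - 1)(n - 2) / -6
  L_2(n) = (n + 2)(n + 1)(n - 1)(n - 2) / 4
  L_3(n) = (n + 2)(n + 1)n(n - 2) / -6
  L_4(n) = (n + 2)(n + 1)n(n - 1) / 24
Then h(n) = -48·L_0(n) + 4·L_1(n) + 6·L_2(n) + 0·L_3(n) - 44·L_4(n).
Expanding and collecting terms gives h(n) = -3n⁴ + n³ - n² - 3n + 6.
Evaluating at n = -5: h(-5) = -2004.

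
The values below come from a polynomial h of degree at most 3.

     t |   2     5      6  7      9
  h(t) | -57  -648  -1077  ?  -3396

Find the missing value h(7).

-1662

The 4 known points determine the degree-3 polynomial uniquely.
Write h(t) = at^3 + bt^2 + ct + d. Substituting each data point gives a linear system:
  8a + 4b + 2c + d = -57
  125a + 25b + 5c + d = -648
  216a + 36b + 6c + d = -1077
  729a + 81b + 9c + d = -3396
Solving the system yields a = -4, b = -6, c = 1, d = -3.
So h(t) = -4t^3 - 6t^2 + t - 3.
Then h(7) = -1662.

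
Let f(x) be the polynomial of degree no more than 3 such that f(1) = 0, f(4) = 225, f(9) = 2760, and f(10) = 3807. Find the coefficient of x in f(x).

Write f(x) = ax^3 + bx^2 + cx + d. Substituting each data point gives a linear system:
  a + b + c + d = 0
  64a + 16b + 4c + d = 225
  729a + 81b + 9c + d = 2760
  1000a + 100b + 10c + d = 3807
Solving the system yields a = 4, b = -2, c = 1, d = -3.
So f(x) = 4x^3 - 2x^2 + x - 3.
The coefficient of x is 1.

1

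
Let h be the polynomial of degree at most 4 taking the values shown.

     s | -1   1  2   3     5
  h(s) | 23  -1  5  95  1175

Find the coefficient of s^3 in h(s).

Write h(s) = as^4 + bs^3 + cs^2 + ds + e. Substituting each data point gives a linear system:
  a - b + c - d + e = 23
  a + b + c + d + e = -1
  16a + 8b + 4c + 2d + e = 5
  81a + 27b + 9c + 3d + e = 95
  625a + 125b + 25c + 5d + e = 1175
Solving the system yields a = 3, b = -6, c = 3, d = -6, e = 5.
So h(s) = 3s^4 - 6s^3 + 3s^2 - 6s + 5.
The coefficient of s^3 is -6.

-6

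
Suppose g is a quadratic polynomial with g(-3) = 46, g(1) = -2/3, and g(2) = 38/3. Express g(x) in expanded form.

g(x) = 5x^2 - (5/3)x - 4

Write g(x) = ax^2 + bx + c. Substituting each data point gives a linear system:
  9a - 3b + c = 46
  a + b + c = -2/3
  4a + 2b + c = 38/3
Solving the system yields a = 5, b = -5/3, c = -4.
So g(x) = 5x² - (5/3)x - 4.
Check: g(-3) = 46. ✓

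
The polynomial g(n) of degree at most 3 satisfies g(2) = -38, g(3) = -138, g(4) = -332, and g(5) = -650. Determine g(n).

g(n) = -5n^3 - 2n^2 + 5n

Using the Lagrange interpolation formula with nodes 2, 3, 4, 5:
  L_0(n) = (n - 3)(n - 4)(n - 5) / -6
  L_1(n) = (n - 2)(n - 4)(n - 5) / 2
  L_2(n) = (n - 2)(n - 3)(n - 5) / -2
  L_3(n) = (n - 2)(n - 3)(n - 4) / 6
Then g(n) = -38·L_0(n) - 138·L_1(n) - 332·L_2(n) - 650·L_3(n).
Expanding and collecting terms gives g(n) = -5n^3 - 2n^2 + 5n.
Check: g(5) = -650. ✓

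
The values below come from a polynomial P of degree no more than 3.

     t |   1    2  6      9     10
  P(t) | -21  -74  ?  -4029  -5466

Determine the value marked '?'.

The 4 known points determine the degree-3 polynomial uniquely.
Write P(t) = at^3 + bt^2 + ct + d. Substituting each data point gives a linear system:
  a + b + c + d = -21
  8a + 4b + 2c + d = -74
  729a + 81b + 9c + d = -4029
  1000a + 100b + 10c + d = -5466
Solving the system yields a = -5, b = -4, c = -6, d = -6.
So P(t) = -5t^3 - 4t^2 - 6t - 6.
Then P(6) = -1266.

-1266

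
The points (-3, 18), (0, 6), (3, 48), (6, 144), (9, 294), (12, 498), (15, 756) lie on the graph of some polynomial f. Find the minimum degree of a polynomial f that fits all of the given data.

Forward differences of the values at x = -3, 0, 3, 6, 9, 12, 15:
  f  : 18  6  48  144  294  498  756
  Δ  : -12  42  96  150  204  258
  Δ^2: 54  54  54  54  54
  Δ^3: 0  0  0  0
  Δ^4: 0  0  0
  Δ^5: 0  0
  Δ^6: 0
The second differences are constant (54) and nonzero, while all higher differences vanish, so the minimal degree is 2.

2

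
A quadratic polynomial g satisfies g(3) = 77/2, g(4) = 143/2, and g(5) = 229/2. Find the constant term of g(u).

-1/2

Write g(u) = au^2 + bu + c. Substituting each data point gives a linear system:
  9a + 3b + c = 77/2
  16a + 4b + c = 143/2
  25a + 5b + c = 229/2
Solving the system yields a = 5, b = -2, c = -1/2.
So g(u) = 5u^2 - 2u - 1/2.
The constant term is -1/2.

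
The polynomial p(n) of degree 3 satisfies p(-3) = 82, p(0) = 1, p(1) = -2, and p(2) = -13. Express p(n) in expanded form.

p(n) = -2n^3 + 2n^2 - 3n + 1

Write p(n) = an^3 + bn^2 + cn + d. Substituting each data point gives a linear system:
  -27a + 9b - 3c + d = 82
  d = 1
  a + b + c + d = -2
  8a + 4b + 2c + d = -13
Solving the system yields a = -2, b = 2, c = -3, d = 1.
So p(n) = -2n³ + 2n² - 3n + 1.
Check: p(-3) = 82. ✓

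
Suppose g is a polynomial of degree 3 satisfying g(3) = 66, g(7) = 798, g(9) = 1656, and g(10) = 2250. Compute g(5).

Using the Lagrange interpolation formula with nodes 3, 7, 9, 10:
  L_0(s) = (s - 7)(s - 9)(s - 10) / -168
  L_1(s) = (s - 3)(s - 9)(s - 10) / 24
  L_2(s) = (s - 3)(s - 7)(s - 10) / -12
  L_3(s) = (s - 3)(s - 7)(s - 9) / 21
Then g(s) = 66·L_0(s) + 798·L_1(s) + 1656·L_2(s) + 2250·L_3(s).
Expanding and collecting terms gives g(s) = 2s^3 + 3s^2 - 5s.
Evaluating at s = 5: g(5) = 300.

300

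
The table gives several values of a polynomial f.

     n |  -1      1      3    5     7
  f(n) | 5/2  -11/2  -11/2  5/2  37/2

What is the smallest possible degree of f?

2

Forward differences of the values at n = -1, 1, 3, 5, 7:
  f  : 5/2  -11/2  -11/2  5/2  37/2
  Δ  : -8  0  8  16
  Δ^2: 8  8  8
  Δ^3: 0  0
  Δ^4: 0
The second differences are constant (8) and nonzero, while all higher differences vanish, so the minimal degree is 2.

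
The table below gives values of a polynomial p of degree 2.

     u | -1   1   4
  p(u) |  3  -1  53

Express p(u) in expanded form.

Write p(u) = au^2 + bu + c. Substituting each data point gives a linear system:
  a - b + c = 3
  a + b + c = -1
  16a + 4b + c = 53
Solving the system yields a = 4, b = -2, c = -3.
So p(u) = 4u² - 2u - 3.
Check: p(4) = 53. ✓

p(u) = 4u^2 - 2u - 3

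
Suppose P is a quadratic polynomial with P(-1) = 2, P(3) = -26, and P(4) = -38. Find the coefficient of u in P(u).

-5

Write P(u) = au^2 + bu + c. Substituting each data point gives a linear system:
  a - b + c = 2
  9a + 3b + c = -26
  16a + 4b + c = -38
Solving the system yields a = -1, b = -5, c = -2.
So P(u) = -u^2 - 5u - 2.
The coefficient of u is -5.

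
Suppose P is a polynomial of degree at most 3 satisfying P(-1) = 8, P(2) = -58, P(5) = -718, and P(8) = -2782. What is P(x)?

Write P(x) = ax^3 + bx^2 + cx + d. Substituting each data point gives a linear system:
  -a + b - c + d = 8
  8a + 4b + 2c + d = -58
  125a + 25b + 5c + d = -718
  512a + 64b + 8c + d = -2782
Solving the system yields a = -5, b = -3, c = -4, d = 2.
So P(x) = -5x^3 - 3x^2 - 4x + 2.
Check: P(2) = -58. ✓

P(x) = -5x^3 - 3x^2 - 4x + 2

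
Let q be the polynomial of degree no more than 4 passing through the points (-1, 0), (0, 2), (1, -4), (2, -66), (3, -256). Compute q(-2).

Forward differences of the values at u = -1, 0, 1, 2, 3:
  q  : 0  2  -4  -66  -256
  Δ  : 2  -6  -62  -190
  Δ^2: -8  -56  -128
  Δ^3: -48  -72
  Δ^4: -24
The fourth differences are constant, confirming degree 4.
Interpolating (Newton forward form) and evaluating at u = -2 gives q(-2) = 14.

14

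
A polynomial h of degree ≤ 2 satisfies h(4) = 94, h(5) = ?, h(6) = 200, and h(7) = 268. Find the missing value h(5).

The 3 known points determine the degree-2 polynomial uniquely.
Write h(x) = ax^2 + bx + c. Substituting each data point gives a linear system:
  16a + 4b + c = 94
  36a + 6b + c = 200
  49a + 7b + c = 268
Solving the system yields a = 5, b = 3, c = 2.
So h(x) = 5x^2 + 3x + 2.
Then h(5) = 142.

142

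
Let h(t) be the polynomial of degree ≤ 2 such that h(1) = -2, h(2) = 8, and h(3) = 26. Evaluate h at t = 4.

Forward differences of the values at t = 1, 2, 3:
  h  : -2  8  26
  Δ  : 10  18
  Δ^2: 8
The second differences are constant, confirming degree 2.
Interpolating (Newton forward form) and evaluating at t = 4 gives h(4) = 52.

52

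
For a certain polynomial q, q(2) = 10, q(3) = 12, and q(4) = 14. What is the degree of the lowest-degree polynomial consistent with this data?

1

Forward differences of the values at u = 2, 3, 4:
  q  : 10  12  14
  Δ  : 2  2
  Δ^2: 0
The first differences are constant (2) and nonzero, while all higher differences vanish, so the minimal degree is 1.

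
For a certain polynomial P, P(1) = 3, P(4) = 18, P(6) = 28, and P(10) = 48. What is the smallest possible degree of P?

1

Divided differences on the nodes 1, 4, 6, 10:
  order 0: 3  18  28  48
  order 1: 5  5  5
  order 2: 0  0
  order 3: 0
The order-1 divided differences are all 5 (nonzero) and every higher order vanishes, so the data lies on a polynomial of degree exactly 1.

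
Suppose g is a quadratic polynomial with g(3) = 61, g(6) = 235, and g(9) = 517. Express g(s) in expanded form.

Write g(s) = as^2 + bs + c. Substituting each data point gives a linear system:
  9a + 3b + c = 61
  36a + 6b + c = 235
  81a + 9b + c = 517
Solving the system yields a = 6, b = 4, c = -5.
So g(s) = 6s² + 4s - 5.
Check: g(3) = 61. ✓

g(s) = 6s^2 + 4s - 5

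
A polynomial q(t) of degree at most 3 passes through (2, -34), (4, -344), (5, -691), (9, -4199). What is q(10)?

-5786

Using the Lagrange interpolation formula with nodes 2, 4, 5, 9:
  L_0(t) = (t - 4)(t - 5)(t - 9) / -42
  L_1(t) = (t - 2)(t - 5)(t - 9) / 10
  L_2(t) = (t - 2)(t - 4)(t - 9) / -12
  L_3(t) = (t - 2)(t - 4)(t - 5) / 140
Then q(t) = -34·L_0(t) - 344·L_1(t) - 691·L_2(t) - 4199·L_3(t).
Expanding and collecting terms gives q(t) = -6t³ + 2t² + t + 4.
Evaluating at t = 10: q(10) = -5786.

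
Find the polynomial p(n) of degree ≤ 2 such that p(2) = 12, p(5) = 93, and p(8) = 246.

Write p(n) = an^2 + bn + c. Substituting each data point gives a linear system:
  4a + 2b + c = 12
  25a + 5b + c = 93
  64a + 8b + c = 246
Solving the system yields a = 4, b = -1, c = -2.
So p(n) = 4n^2 - n - 2.
Check: p(5) = 93. ✓

p(n) = 4n^2 - n - 2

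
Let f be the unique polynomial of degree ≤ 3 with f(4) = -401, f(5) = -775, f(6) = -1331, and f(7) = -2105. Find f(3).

-173

Using the Lagrange interpolation formula with nodes 4, 5, 6, 7:
  L_0(x) = (x - 5)(x - 6)(x - 7) / -6
  L_1(x) = (x - 4)(x - 6)(x - 7) / 2
  L_2(x) = (x - 4)(x - 5)(x - 7) / -2
  L_3(x) = (x - 4)(x - 5)(x - 6) / 6
Then f(x) = -401·L_0(x) - 775·L_1(x) - 1331·L_2(x) - 2105·L_3(x).
Expanding and collecting terms gives f(x) = -6x³ - x² + x - 5.
Evaluating at x = 3: f(3) = -173.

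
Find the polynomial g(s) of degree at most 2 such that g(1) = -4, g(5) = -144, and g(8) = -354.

Write g(s) = as^2 + bs + c. Substituting each data point gives a linear system:
  a + b + c = -4
  25a + 5b + c = -144
  64a + 8b + c = -354
Solving the system yields a = -5, b = -5, c = 6.
So g(s) = -5s^2 - 5s + 6.
Check: g(1) = -4. ✓

g(s) = -5s^2 - 5s + 6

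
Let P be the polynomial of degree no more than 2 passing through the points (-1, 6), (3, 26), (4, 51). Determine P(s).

Using the Lagrange interpolation formula with nodes -1, 3, 4:
  L_0(s) = (s - 3)(s - 4) / 20
  L_1(s) = (s + 1)(s - 4) / -4
  L_2(s) = (s + 1)(s - 3) / 5
Then P(s) = 6·L_0(s) + 26·L_1(s) + 51·L_2(s).
Expanding and collecting terms gives P(s) = 4s^2 - 3s - 1.
Check: P(3) = 26. ✓

P(s) = 4s^2 - 3s - 1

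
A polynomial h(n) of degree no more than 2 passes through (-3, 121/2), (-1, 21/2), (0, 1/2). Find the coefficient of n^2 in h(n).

Write h(n) = an^2 + bn + c. Substituting each data point gives a linear system:
  9a - 3b + c = 121/2
  a - b + c = 21/2
  c = 1/2
Solving the system yields a = 5, b = -5, c = 1/2.
So h(n) = 5n^2 - 5n + 1/2.
The leading coefficient is 5.

5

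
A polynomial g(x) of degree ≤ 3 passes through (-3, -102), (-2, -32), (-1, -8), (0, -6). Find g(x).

Using the Lagrange interpolation formula with nodes -3, -2, -1, 0:
  L_0(x) = (x + 2)(x + 1)x / -6
  L_1(x) = (x + 3)(x + 1)x / 2
  L_2(x) = (x + 3)(x + 2)x / -2
  L_3(x) = (x + 3)(x + 2)(x + 1) / 6
Then g(x) = -102·L_0(x) - 32·L_1(x) - 8·L_2(x) - 6·L_3(x).
Expanding and collecting terms gives g(x) = 4x^3 + x^2 - x - 6.
Check: g(-3) = -102. ✓

g(x) = 4x^3 + x^2 - x - 6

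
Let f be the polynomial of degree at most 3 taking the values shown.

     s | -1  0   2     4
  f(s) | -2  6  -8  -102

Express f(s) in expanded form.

f(s) = -s^3 - 4s^2 + 5s + 6

Write f(s) = as^3 + bs^2 + cs + d. Substituting each data point gives a linear system:
  -a + b - c + d = -2
  d = 6
  8a + 4b + 2c + d = -8
  64a + 16b + 4c + d = -102
Solving the system yields a = -1, b = -4, c = 5, d = 6.
So f(s) = -s³ - 4s² + 5s + 6.
Check: f(4) = -102. ✓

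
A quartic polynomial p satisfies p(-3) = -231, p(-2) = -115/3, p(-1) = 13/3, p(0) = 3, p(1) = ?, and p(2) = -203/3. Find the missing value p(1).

The 5 known points determine the degree-4 polynomial uniquely.
Write p(n) = an^4 + bn^3 + cn^2 + dn + e. Substituting each data point gives a linear system:
  81a - 27b + 9c - 3d + e = -231
  16a - 8b + 4c - 2d + e = -115/3
  a - b + c - d + e = 13/3
  e = 3
  16a + 8b + 4c + 2d + e = -203/3
Solving the system yields a = -3, b = -1/3, c = -2, d = -6, e = 3.
So p(n) = -3n^4 - (1/3)n^3 - 2n^2 - 6n + 3.
Then p(1) = -25/3.

-25/3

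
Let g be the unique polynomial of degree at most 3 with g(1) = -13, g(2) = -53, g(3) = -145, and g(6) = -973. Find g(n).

g(n) = -4n^3 - 2n^2 - 6n - 1

Write g(n) = an^3 + bn^2 + cn + d. Substituting each data point gives a linear system:
  a + b + c + d = -13
  8a + 4b + 2c + d = -53
  27a + 9b + 3c + d = -145
  216a + 36b + 6c + d = -973
Solving the system yields a = -4, b = -2, c = -6, d = -1.
So g(n) = -4n^3 - 2n^2 - 6n - 1.
Check: g(2) = -53. ✓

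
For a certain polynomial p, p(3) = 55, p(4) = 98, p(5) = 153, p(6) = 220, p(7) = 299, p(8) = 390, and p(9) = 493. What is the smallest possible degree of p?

2

Forward differences of the values at n = 3, 4, 5, 6, 7, 8, 9:
  p  : 55  98  153  220  299  390  493
  Δ  : 43  55  67  79  91  103
  Δ^2: 12  12  12  12  12
  Δ^3: 0  0  0  0
  Δ^4: 0  0  0
  Δ^5: 0  0
  Δ^6: 0
The second differences are constant (12) and nonzero, while all higher differences vanish, so the minimal degree is 2.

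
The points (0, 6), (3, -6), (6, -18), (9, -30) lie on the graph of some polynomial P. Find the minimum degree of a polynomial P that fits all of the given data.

1

Forward differences of the values at t = 0, 3, 6, 9:
  P  : 6  -6  -18  -30
  Δ  : -12  -12  -12
  Δ^2: 0  0
  Δ^3: 0
The first differences are constant (-12) and nonzero, while all higher differences vanish, so the minimal degree is 1.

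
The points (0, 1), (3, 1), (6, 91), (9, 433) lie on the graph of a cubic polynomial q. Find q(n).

q(n) = n^3 - 4n^2 + 3n + 1

Using the Lagrange interpolation formula with nodes 0, 3, 6, 9:
  L_0(n) = (n - 3)(n - 6)(n - 9) / -162
  L_1(n) = n(n - 6)(n - 9) / 54
  L_2(n) = n(n - 3)(n - 9) / -54
  L_3(n) = n(n - 3)(n - 6) / 162
Then q(n) = 1·L_0(n) + 1·L_1(n) + 91·L_2(n) + 433·L_3(n).
Expanding and collecting terms gives q(n) = n³ - 4n² + 3n + 1.
Check: q(6) = 91. ✓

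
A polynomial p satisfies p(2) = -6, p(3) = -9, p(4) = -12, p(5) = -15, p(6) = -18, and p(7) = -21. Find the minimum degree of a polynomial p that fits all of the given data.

1

Forward differences of the values at t = 2, 3, 4, 5, 6, 7:
  p  : -6  -9  -12  -15  -18  -21
  Δ  : -3  -3  -3  -3  -3
  Δ^2: 0  0  0  0
  Δ^3: 0  0  0
  Δ^4: 0  0
  Δ^5: 0
The first differences are constant (-3) and nonzero, while all higher differences vanish, so the minimal degree is 1.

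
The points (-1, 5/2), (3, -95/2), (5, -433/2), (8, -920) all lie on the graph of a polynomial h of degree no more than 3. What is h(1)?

Write h(n) = an^3 + bn^2 + cn + d. Substituting each data point gives a linear system:
  -a + b - c + d = 5/2
  27a + 9b + 3c + d = -95/2
  125a + 25b + 5c + d = -433/2
  512a + 64b + 8c + d = -920
Solving the system yields a = -2, b = 2, c = -5/2, d = -4.
So h(n) = -2n³ + 2n² - (5/2)n - 4.
Then h(1) = -13/2.

-13/2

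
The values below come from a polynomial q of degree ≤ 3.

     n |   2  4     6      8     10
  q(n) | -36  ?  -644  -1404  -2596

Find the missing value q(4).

-220

On equispaced nodes a degree-3 polynomial has vanishing fourth forward difference, so
  q(2) - 4·q(4) + 6·q(6) - 4·q(8) + q(10) = 0.
Substituting the known values and solving for q(4):
  -4·q(4) = 880
  q(4) = -220.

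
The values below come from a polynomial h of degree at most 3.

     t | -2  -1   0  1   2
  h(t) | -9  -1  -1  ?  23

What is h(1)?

3

The 4 known points determine the degree-3 polynomial uniquely.
Write h(t) = at^3 + bt^2 + ct + d. Substituting each data point gives a linear system:
  -8a + 4b - 2c + d = -9
  -a + b - c + d = -1
  d = -1
  8a + 4b + 2c + d = 23
Solving the system yields a = 2, b = 2, c = 0, d = -1.
So h(t) = 2t³ + 2t² - 1.
Then h(1) = 3.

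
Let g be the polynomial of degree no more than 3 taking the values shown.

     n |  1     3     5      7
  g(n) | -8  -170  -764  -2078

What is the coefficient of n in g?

Write g(n) = an^3 + bn^2 + cn + d. Substituting each data point gives a linear system:
  a + b + c + d = -8
  27a + 9b + 3c + d = -170
  125a + 25b + 5c + d = -764
  343a + 49b + 7c + d = -2078
Solving the system yields a = -6, b = 0, c = -3, d = 1.
So g(n) = -6n^3 - 3n + 1.
The coefficient of n is -3.

-3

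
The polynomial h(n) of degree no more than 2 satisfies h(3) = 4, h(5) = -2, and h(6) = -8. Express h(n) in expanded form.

h(n) = -n^2 + 5n - 2

Write h(n) = an^2 + bn + c. Substituting each data point gives a linear system:
  9a + 3b + c = 4
  25a + 5b + c = -2
  36a + 6b + c = -8
Solving the system yields a = -1, b = 5, c = -2.
So h(n) = -n^2 + 5n - 2.
Check: h(6) = -8. ✓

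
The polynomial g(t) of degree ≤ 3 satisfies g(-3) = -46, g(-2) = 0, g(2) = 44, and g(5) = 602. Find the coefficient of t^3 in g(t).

4

Write g(t) = at^3 + bt^2 + ct + d. Substituting each data point gives a linear system:
  -27a + 9b - 3c + d = -46
  -8a + 4b - 2c + d = 0
  8a + 4b + 2c + d = 44
  125a + 25b + 5c + d = 602
Solving the system yields a = 4, b = 5, c = -5, d = 2.
So g(t) = 4t^3 + 5t^2 - 5t + 2.
The leading coefficient is 4.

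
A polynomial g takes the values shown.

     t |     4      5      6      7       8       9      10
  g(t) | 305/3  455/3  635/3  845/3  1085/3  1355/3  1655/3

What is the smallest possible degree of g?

Forward differences of the values at t = 4, 5, 6, 7, 8, 9, 10:
  g  : 305/3  455/3  635/3  845/3  1085/3  1355/3  1655/3
  Δ  : 50  60  70  80  90  100
  Δ^2: 10  10  10  10  10
  Δ^3: 0  0  0  0
  Δ^4: 0  0  0
  Δ^5: 0  0
  Δ^6: 0
The second differences are constant (10) and nonzero, while all higher differences vanish, so the minimal degree is 2.

2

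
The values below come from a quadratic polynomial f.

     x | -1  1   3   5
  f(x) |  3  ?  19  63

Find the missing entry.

On equispaced nodes a degree-2 polynomial has vanishing third forward difference, so
  - f(-1) + 3·f(1) - 3·f(3) + f(5) = 0.
Substituting the known values and solving for f(1):
  3·f(1) = -3
  f(1) = -1.

-1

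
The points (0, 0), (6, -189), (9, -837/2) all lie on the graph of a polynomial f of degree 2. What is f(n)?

f(n) = -5n^2 - (3/2)n

Write f(n) = an^2 + bn + c. Substituting each data point gives a linear system:
  c = 0
  36a + 6b + c = -189
  81a + 9b + c = -837/2
Solving the system yields a = -5, b = -3/2, c = 0.
So f(n) = -5n^2 - (3/2)n.
Check: f(0) = 0. ✓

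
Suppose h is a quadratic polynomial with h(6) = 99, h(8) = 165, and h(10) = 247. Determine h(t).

Write h(t) = at^2 + bt + c. Substituting each data point gives a linear system:
  36a + 6b + c = 99
  64a + 8b + c = 165
  100a + 10b + c = 247
Solving the system yields a = 2, b = 5, c = -3.
So h(t) = 2t² + 5t - 3.
Check: h(10) = 247. ✓

h(t) = 2t^2 + 5t - 3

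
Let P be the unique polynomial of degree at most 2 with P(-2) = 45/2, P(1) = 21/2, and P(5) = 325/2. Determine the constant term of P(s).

Write P(s) = as^2 + bs + c. Substituting each data point gives a linear system:
  4a - 2b + c = 45/2
  a + b + c = 21/2
  25a + 5b + c = 325/2
Solving the system yields a = 6, b = 2, c = 5/2.
So P(s) = 6s^2 + 2s + 5/2.
The constant term is 5/2.

5/2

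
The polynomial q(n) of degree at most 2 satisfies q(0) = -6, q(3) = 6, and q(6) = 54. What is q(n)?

q(n) = 2n^2 - 2n - 6

Using the Lagrange interpolation formula with nodes 0, 3, 6:
  L_0(n) = (n - 3)(n - 6) / 18
  L_1(n) = n(n - 6) / -9
  L_2(n) = n(n - 3) / 18
Then q(n) = -6·L_0(n) + 6·L_1(n) + 54·L_2(n).
Expanding and collecting terms gives q(n) = 2n² - 2n - 6.
Check: q(0) = -6. ✓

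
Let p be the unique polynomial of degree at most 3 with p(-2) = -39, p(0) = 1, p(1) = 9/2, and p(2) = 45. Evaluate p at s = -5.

-1443/2

Using the Lagrange interpolation formula with nodes -2, 0, 1, 2:
  L_0(s) = s(s - 1)(s - 2) / -24
  L_1(s) = (s + 2)(s - 1)(s - 2) / 4
  L_2(s) = (s + 2)s(s - 2) / -3
  L_3(s) = (s + 2)s(s - 1) / 8
Then p(s) = -39·L_0(s) + 1·L_1(s) + 9/2·L_2(s) + 45·L_3(s).
Expanding and collecting terms gives p(s) = 6s^3 + (1/2)s^2 - 3s + 1.
Evaluating at s = -5: p(-5) = -1443/2.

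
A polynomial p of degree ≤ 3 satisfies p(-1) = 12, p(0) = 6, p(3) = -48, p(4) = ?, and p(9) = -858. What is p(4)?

-98

The 4 known points determine the degree-3 polynomial uniquely.
Write p(s) = as^3 + bs^2 + cs + d. Substituting each data point gives a linear system:
  -a + b - c + d = 12
  d = 6
  27a + 9b + 3c + d = -48
  729a + 81b + 9c + d = -858
Solving the system yields a = -1, b = -1, c = -6, d = 6.
So p(s) = -s^3 - s^2 - 6s + 6.
Then p(4) = -98.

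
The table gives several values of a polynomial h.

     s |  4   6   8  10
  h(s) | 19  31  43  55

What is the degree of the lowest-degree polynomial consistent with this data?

Forward differences of the values at s = 4, 6, 8, 10:
  h  : 19  31  43  55
  Δ  : 12  12  12
  Δ^2: 0  0
  Δ^3: 0
The first differences are constant (12) and nonzero, while all higher differences vanish, so the minimal degree is 1.

1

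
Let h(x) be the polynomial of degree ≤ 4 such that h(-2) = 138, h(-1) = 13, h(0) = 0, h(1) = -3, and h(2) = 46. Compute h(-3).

621

Using the Lagrange interpolation formula with nodes -2, -1, 0, 1, 2:
  L_0(x) = (x + 1)x(x - 1)(x - 2) / 24
  L_1(x) = (x + 2)x(x - 1)(x - 2) / -6
  L_2(x) = (x + 2)(x + 1)(x - 1)(x - 2) / 4
  L_3(x) = (x + 2)(x + 1)x(x - 2) / -6
  L_4(x) = (x + 2)(x + 1)x(x - 1) / 24
Then h(x) = 138·L_0(x) + 13·L_1(x) + 0·L_2(x) - 3·L_3(x) + 46·L_4(x).
Expanding and collecting terms gives h(x) = 6x⁴ - 5x³ - x² - 3x.
Evaluating at x = -3: h(-3) = 621.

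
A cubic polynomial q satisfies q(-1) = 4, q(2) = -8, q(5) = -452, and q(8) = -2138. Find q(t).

q(t) = -5t^3 + 6t^2 + 5t - 2

Write q(t) = at^3 + bt^2 + ct + d. Substituting each data point gives a linear system:
  -a + b - c + d = 4
  8a + 4b + 2c + d = -8
  125a + 25b + 5c + d = -452
  512a + 64b + 8c + d = -2138
Solving the system yields a = -5, b = 6, c = 5, d = -2.
So q(t) = -5t^3 + 6t^2 + 5t - 2.
Check: q(2) = -8. ✓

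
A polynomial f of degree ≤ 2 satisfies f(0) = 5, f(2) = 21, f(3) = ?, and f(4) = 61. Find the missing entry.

38

The 3 known points determine the degree-2 polynomial uniquely.
Write f(x) = ax^2 + bx + c. Substituting each data point gives a linear system:
  c = 5
  4a + 2b + c = 21
  16a + 4b + c = 61
Solving the system yields a = 3, b = 2, c = 5.
So f(x) = 3x^2 + 2x + 5.
Then f(3) = 38.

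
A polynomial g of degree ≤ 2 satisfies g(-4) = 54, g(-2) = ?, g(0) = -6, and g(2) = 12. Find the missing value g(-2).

8

The 3 known points determine the degree-2 polynomial uniquely.
Write g(n) = an^2 + bn + c. Substituting each data point gives a linear system:
  16a - 4b + c = 54
  c = -6
  4a + 2b + c = 12
Solving the system yields a = 4, b = 1, c = -6.
So g(n) = 4n^2 + n - 6.
Then g(-2) = 8.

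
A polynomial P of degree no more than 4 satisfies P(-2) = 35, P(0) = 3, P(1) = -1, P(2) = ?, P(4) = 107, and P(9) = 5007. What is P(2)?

-5

The 5 known points determine the degree-4 polynomial uniquely.
Write P(t) = at^4 + bt^3 + ct^2 + dt + e. Substituting each data point gives a linear system:
  16a - 8b + 4c - 2d + e = 35
  e = 3
  a + b + c + d + e = -1
  256a + 64b + 16c + 4d + e = 107
  6561a + 729b + 81c + 9d + e = 5007
Solving the system yields a = 1, b = -2, c = -1, d = -2, e = 3.
So P(t) = t⁴ - 2t³ - t² - 2t + 3.
Then P(2) = -5.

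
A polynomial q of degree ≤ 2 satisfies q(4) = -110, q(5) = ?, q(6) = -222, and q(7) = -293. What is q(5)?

On equispaced nodes a degree-2 polynomial has vanishing third forward difference, so
  - q(4) + 3·q(5) - 3·q(6) + q(7) = 0.
Substituting the known values and solving for q(5):
  3·q(5) = -483
  q(5) = -161.

-161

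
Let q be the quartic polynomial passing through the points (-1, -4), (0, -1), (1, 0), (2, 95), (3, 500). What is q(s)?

Write q(s) = as^4 + bs^3 + cs^2 + ds + e. Substituting each data point gives a linear system:
  a - b + c - d + e = -4
  e = -1
  a + b + c + d + e = 0
  16a + 8b + 4c + 2d + e = 95
  81a + 27b + 9c + 3d + e = 500
Solving the system yields a = 5, b = 6, c = -6, d = -4, e = -1.
So q(s) = 5s^4 + 6s^3 - 6s^2 - 4s - 1.
Check: q(-1) = -4. ✓

q(s) = 5s^4 + 6s^3 - 6s^2 - 4s - 1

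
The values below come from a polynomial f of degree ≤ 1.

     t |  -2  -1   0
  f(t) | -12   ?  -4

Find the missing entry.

-8

The 2 known points determine the degree-1 polynomial uniquely.
Write f(t) = at + b. Substituting each data point gives a linear system:
  -2a + b = -12
  b = -4
Solving the system yields a = 4, b = -4.
So f(t) = 4t - 4.
Then f(-1) = -8.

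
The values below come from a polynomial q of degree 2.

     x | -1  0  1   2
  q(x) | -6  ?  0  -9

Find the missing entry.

1

The 3 known points determine the degree-2 polynomial uniquely.
Write q(x) = ax^2 + bx + c. Substituting each data point gives a linear system:
  a - b + c = -6
  a + b + c = 0
  4a + 2b + c = -9
Solving the system yields a = -4, b = 3, c = 1.
So q(x) = -4x^2 + 3x + 1.
Then q(0) = 1.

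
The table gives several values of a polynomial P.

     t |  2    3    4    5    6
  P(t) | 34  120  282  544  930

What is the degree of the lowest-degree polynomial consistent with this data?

3

Forward differences of the values at t = 2, 3, 4, 5, 6:
  P  : 34  120  282  544  930
  Δ  : 86  162  262  386
  Δ^2: 76  100  124
  Δ^3: 24  24
  Δ^4: 0
The third differences are constant (24) and nonzero, while all higher differences vanish, so the minimal degree is 3.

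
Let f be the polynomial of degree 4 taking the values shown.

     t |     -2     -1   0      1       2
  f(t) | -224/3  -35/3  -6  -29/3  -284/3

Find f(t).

Write f(t) = at^4 + bt^3 + ct^2 + dt + e. Substituting each data point gives a linear system:
  16a - 8b + 4c - 2d + e = -224/3
  a - b + c - d + e = -35/3
  e = -6
  a + b + c + d + e = -29/3
  16a + 8b + 4c + 2d + e = -284/3
Solving the system yields a = -5, b = -2, c = 1/3, d = 3, e = -6.
So f(t) = -5t^4 - 2t^3 + (1/3)t^2 + 3t - 6.
Check: f(-1) = -35/3. ✓

f(t) = -5t^4 - 2t^3 + (1/3)t^2 + 3t - 6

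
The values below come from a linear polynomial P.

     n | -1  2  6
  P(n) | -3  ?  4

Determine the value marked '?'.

0

The 2 known points determine the degree-1 polynomial uniquely.
Write P(n) = an + b. Substituting each data point gives a linear system:
  -a + b = -3
  6a + b = 4
Solving the system yields a = 1, b = -2.
So P(n) = n - 2.
Then P(2) = 0.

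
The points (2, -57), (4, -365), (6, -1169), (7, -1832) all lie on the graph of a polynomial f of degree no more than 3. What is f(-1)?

0

Using the Lagrange interpolation formula with nodes 2, 4, 6, 7:
  L_0(n) = (n - 4)(n - 6)(n - 7) / -40
  L_1(n) = (n - 2)(n - 6)(n - 7) / 12
  L_2(n) = (n - 2)(n - 4)(n - 7) / -8
  L_3(n) = (n - 2)(n - 4)(n - 6) / 15
Then f(n) = -57·L_0(n) - 365·L_1(n) - 1169·L_2(n) - 1832·L_3(n).
Expanding and collecting terms gives f(n) = -5n^3 - 2n^2 - 2n - 5.
Evaluating at n = -1: f(-1) = 0.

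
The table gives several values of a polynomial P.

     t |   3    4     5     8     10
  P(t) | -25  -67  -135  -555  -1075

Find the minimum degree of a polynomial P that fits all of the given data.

Divided differences on the nodes 3, 4, 5, 8, 10:
  order 0: -25  -67  -135  -555  -1075
  order 1: -42  -68  -140  -260
  order 2: -13  -18  -24
  order 3: -1  -1
  order 4: 0
The order-3 divided differences are all -1 (nonzero) and every higher order vanishes, so the data lies on a polynomial of degree exactly 3.

3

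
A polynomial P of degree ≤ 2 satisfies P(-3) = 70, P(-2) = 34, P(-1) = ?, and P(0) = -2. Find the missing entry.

10

On equispaced nodes a degree-2 polynomial has vanishing third forward difference, so
  - P(-3) + 3·P(-2) - 3·P(-1) + P(0) = 0.
Substituting the known values and solving for P(-1):
  -3·P(-1) = -30
  P(-1) = 10.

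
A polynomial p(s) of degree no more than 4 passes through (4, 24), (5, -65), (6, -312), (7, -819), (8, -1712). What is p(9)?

Forward differences of the values at s = 4, 5, 6, 7, 8:
  p  : 24  -65  -312  -819  -1712
  Δ  : -89  -247  -507  -893
  Δ^2: -158  -260  -386
  Δ^3: -102  -126
  Δ^4: -24
The fourth differences are constant, confirming degree 4.
Interpolating (Newton forward form) and evaluating at s = 9 gives p(9) = -3141.

-3141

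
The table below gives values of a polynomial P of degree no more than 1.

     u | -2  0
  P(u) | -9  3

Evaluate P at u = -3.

-15

Write P(u) = au + b. Substituting each data point gives a linear system:
  -2a + b = -9
  b = 3
Solving the system yields a = 6, b = 3.
So P(u) = 6u + 3.
Then P(-3) = -15.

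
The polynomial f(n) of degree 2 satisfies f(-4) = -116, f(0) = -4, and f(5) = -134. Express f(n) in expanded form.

Write f(n) = an^2 + bn + c. Substituting each data point gives a linear system:
  16a - 4b + c = -116
  c = -4
  25a + 5b + c = -134
Solving the system yields a = -6, b = 4, c = -4.
So f(n) = -6n^2 + 4n - 4.
Check: f(-4) = -116. ✓

f(n) = -6n^2 + 4n - 4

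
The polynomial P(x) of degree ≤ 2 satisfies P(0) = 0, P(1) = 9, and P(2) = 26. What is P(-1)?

-1

Using the Lagrange interpolation formula with nodes 0, 1, 2:
  L_0(x) = (x - 1)(x - 2) / 2
  L_1(x) = x(x - 2) / -1
  L_2(x) = x(x - 1) / 2
Then P(x) = 0·L_0(x) + 9·L_1(x) + 26·L_2(x).
Expanding and collecting terms gives P(x) = 4x^2 + 5x.
Evaluating at x = -1: P(-1) = -1.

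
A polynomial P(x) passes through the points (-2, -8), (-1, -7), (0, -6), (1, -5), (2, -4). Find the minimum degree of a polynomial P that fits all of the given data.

1

Forward differences of the values at x = -2, -1, 0, 1, 2:
  P  : -8  -7  -6  -5  -4
  Δ  : 1  1  1  1
  Δ^2: 0  0  0
  Δ^3: 0  0
  Δ^4: 0
The first differences are constant (1) and nonzero, while all higher differences vanish, so the minimal degree is 1.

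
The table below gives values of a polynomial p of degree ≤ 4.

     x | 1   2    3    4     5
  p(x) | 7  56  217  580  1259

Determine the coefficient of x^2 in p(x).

Write p(x) = ax^4 + bx^3 + cx^2 + dx + e. Substituting each data point gives a linear system:
  a + b + c + d + e = 7
  16a + 8b + 4c + 2d + e = 56
  81a + 27b + 9c + 3d + e = 217
  256a + 64b + 16c + 4d + e = 580
  625a + 125b + 25c + 5d + e = 1259
Solving the system yields a = 1, b = 5, c = 1, d = -4, e = 4.
So p(x) = x⁴ + 5x³ + x² - 4x + 4.
The coefficient of x^2 is 1.

1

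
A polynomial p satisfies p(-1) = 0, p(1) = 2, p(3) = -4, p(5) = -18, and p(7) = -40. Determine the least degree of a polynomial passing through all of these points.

2

Forward differences of the values at x = -1, 1, 3, 5, 7:
  p  : 0  2  -4  -18  -40
  Δ  : 2  -6  -14  -22
  Δ^2: -8  -8  -8
  Δ^3: 0  0
  Δ^4: 0
The second differences are constant (-8) and nonzero, while all higher differences vanish, so the minimal degree is 2.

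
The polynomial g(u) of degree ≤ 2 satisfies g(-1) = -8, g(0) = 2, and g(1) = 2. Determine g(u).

g(u) = -5u^2 + 5u + 2

Write g(u) = au^2 + bu + c. Substituting each data point gives a linear system:
  a - b + c = -8
  c = 2
  a + b + c = 2
Solving the system yields a = -5, b = 5, c = 2.
So g(u) = -5u^2 + 5u + 2.
Check: g(0) = 2. ✓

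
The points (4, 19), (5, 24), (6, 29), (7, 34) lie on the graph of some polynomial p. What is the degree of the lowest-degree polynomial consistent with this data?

1

Forward differences of the values at x = 4, 5, 6, 7:
  p  : 19  24  29  34
  Δ  : 5  5  5
  Δ^2: 0  0
  Δ^3: 0
The first differences are constant (5) and nonzero, while all higher differences vanish, so the minimal degree is 1.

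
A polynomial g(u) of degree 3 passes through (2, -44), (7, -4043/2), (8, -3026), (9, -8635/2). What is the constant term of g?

-2

Write g(u) = au^3 + bu^2 + cu + d. Substituting each data point gives a linear system:
  8a + 4b + 2c + d = -44
  343a + 49b + 7c + d = -4043/2
  512a + 64b + 8c + d = -3026
  729a + 81b + 9c + d = -8635/2
Solving the system yields a = -6, b = 1/2, c = 2, d = -2.
So g(u) = -6u³ + (1/2)u² + 2u - 2.
The constant term is -2.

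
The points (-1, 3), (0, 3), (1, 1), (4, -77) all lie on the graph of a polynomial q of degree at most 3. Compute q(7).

-389

Write q(t) = at^3 + bt^2 + ct + d. Substituting each data point gives a linear system:
  -a + b - c + d = 3
  d = 3
  a + b + c + d = 1
  64a + 16b + 4c + d = -77
Solving the system yields a = -1, b = -1, c = 0, d = 3.
So q(t) = -t^3 - t^2 + 3.
Then q(7) = -389.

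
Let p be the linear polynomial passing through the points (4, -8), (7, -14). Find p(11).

Write p(x) = ax + b. Substituting each data point gives a linear system:
  4a + b = -8
  7a + b = -14
Solving the system yields a = -2, b = 0.
So p(x) = -2x.
Then p(11) = -22.

-22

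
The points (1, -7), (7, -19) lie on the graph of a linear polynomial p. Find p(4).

Write p(s) = as + b. Substituting each data point gives a linear system:
  a + b = -7
  7a + b = -19
Solving the system yields a = -2, b = -5.
So p(s) = -2s - 5.
Then p(4) = -13.

-13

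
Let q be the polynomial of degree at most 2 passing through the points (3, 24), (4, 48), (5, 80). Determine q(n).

q(n) = 4n^2 - 4n

Write q(n) = an^2 + bn + c. Substituting each data point gives a linear system:
  9a + 3b + c = 24
  16a + 4b + c = 48
  25a + 5b + c = 80
Solving the system yields a = 4, b = -4, c = 0.
So q(n) = 4n² - 4n.
Check: q(5) = 80. ✓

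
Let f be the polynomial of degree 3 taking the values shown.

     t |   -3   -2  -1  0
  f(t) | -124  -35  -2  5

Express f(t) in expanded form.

f(t) = 5t^3 + 2t^2 + 4t + 5

Write f(t) = at^3 + bt^2 + ct + d. Substituting each data point gives a linear system:
  -27a + 9b - 3c + d = -124
  -8a + 4b - 2c + d = -35
  -a + b - c + d = -2
  d = 5
Solving the system yields a = 5, b = 2, c = 4, d = 5.
So f(t) = 5t³ + 2t² + 4t + 5.
Check: f(0) = 5. ✓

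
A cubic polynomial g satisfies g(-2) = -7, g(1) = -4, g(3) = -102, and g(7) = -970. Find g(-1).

Using the Lagrange interpolation formula with nodes -2, 1, 3, 7:
  L_0(u) = (u - 1)(u - 3)(u - 7) / -135
  L_1(u) = (u + 2)(u - 3)(u - 7) / 36
  L_2(u) = (u + 2)(u - 1)(u - 7) / -40
  L_3(u) = (u + 2)(u - 1)(u - 3) / 216
Then g(u) = -7·L_0(u) - 4·L_1(u) - 102·L_2(u) - 970·L_3(u).
Expanding and collecting terms gives g(u) = -2u^3 - 6u^2 + u + 3.
Evaluating at u = -1: g(-1) = -2.

-2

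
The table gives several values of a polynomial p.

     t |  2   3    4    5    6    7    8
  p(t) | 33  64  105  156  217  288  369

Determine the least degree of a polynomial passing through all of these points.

Forward differences of the values at t = 2, 3, 4, 5, 6, 7, 8:
  p  : 33  64  105  156  217  288  369
  Δ  : 31  41  51  61  71  81
  Δ^2: 10  10  10  10  10
  Δ^3: 0  0  0  0
  Δ^4: 0  0  0
  Δ^5: 0  0
  Δ^6: 0
The second differences are constant (10) and nonzero, while all higher differences vanish, so the minimal degree is 2.

2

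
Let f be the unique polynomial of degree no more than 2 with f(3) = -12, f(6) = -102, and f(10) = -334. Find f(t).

f(t) = -4t^2 + 6t + 6

Write f(t) = at^2 + bt + c. Substituting each data point gives a linear system:
  9a + 3b + c = -12
  36a + 6b + c = -102
  100a + 10b + c = -334
Solving the system yields a = -4, b = 6, c = 6.
So f(t) = -4t^2 + 6t + 6.
Check: f(6) = -102. ✓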